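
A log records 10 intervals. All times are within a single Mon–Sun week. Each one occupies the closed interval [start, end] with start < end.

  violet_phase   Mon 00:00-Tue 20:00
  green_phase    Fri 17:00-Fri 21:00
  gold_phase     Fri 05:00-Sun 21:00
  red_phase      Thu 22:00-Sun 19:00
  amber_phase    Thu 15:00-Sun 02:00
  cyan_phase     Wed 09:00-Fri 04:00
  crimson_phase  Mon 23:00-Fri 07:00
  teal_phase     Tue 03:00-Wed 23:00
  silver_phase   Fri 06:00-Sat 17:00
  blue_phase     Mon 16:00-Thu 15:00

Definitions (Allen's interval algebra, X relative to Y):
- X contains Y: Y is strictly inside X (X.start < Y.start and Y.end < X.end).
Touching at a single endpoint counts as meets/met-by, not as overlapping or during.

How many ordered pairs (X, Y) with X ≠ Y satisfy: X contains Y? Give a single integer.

Checking all 90 ordered pairs for relation 'contains'; matching pairs in alphabetical order:
(amber_phase, green_phase): amber_phase contains green_phase ✓
(amber_phase, silver_phase): amber_phase contains silver_phase ✓
(blue_phase, teal_phase): blue_phase contains teal_phase ✓
(crimson_phase, cyan_phase): crimson_phase contains cyan_phase ✓
(crimson_phase, teal_phase): crimson_phase contains teal_phase ✓
(gold_phase, green_phase): gold_phase contains green_phase ✓
(gold_phase, silver_phase): gold_phase contains silver_phase ✓
(red_phase, green_phase): red_phase contains green_phase ✓
(red_phase, silver_phase): red_phase contains silver_phase ✓
(silver_phase, green_phase): silver_phase contains green_phase ✓
Count: 10.

10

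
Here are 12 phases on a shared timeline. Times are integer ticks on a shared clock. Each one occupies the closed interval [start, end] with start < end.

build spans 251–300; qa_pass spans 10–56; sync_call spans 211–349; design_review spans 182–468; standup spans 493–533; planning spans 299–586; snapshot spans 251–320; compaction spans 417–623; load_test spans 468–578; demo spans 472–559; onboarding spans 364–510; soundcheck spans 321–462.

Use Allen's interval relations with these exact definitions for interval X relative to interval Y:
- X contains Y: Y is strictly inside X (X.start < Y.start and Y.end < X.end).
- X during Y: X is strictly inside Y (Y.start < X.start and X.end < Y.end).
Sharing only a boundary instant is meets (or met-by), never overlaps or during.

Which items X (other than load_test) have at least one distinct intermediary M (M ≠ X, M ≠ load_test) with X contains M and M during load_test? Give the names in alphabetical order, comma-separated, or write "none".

compaction, demo, planning

Target load_test = [468, 578].
Intermediaries M with M during load_test: demo, standup.
Via demo — items with X contains demo: compaction, planning.
Via standup — items with X contains standup: compaction, demo, planning.
Union: compaction, demo, planning.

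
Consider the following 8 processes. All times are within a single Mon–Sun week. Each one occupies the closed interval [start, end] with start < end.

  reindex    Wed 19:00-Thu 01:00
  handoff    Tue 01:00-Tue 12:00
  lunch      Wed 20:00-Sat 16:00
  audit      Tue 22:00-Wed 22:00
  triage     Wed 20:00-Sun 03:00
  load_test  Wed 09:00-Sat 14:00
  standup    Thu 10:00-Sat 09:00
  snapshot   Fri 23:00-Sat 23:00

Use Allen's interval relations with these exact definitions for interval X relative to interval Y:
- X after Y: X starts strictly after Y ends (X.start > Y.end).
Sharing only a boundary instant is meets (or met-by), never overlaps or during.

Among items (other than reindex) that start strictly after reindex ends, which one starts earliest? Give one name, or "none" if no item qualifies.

standup

Target reindex = [Wed 19:00, Thu 01:00].
audit [Tue 22:00, Wed 22:00] → overlaps → excluded.
handoff [Tue 01:00, Tue 12:00] → before → excluded.
load_test [Wed 09:00, Sat 14:00] → contains → excluded.
lunch [Wed 20:00, Sat 16:00] → overlapped-by → excluded.
snapshot [Fri 23:00, Sat 23:00] → after → candidate.
standup [Thu 10:00, Sat 09:00] → after → candidate.
triage [Wed 20:00, Sun 03:00] → overlapped-by → excluded.
Among candidates, earliest start is Thu 10:00 → standup.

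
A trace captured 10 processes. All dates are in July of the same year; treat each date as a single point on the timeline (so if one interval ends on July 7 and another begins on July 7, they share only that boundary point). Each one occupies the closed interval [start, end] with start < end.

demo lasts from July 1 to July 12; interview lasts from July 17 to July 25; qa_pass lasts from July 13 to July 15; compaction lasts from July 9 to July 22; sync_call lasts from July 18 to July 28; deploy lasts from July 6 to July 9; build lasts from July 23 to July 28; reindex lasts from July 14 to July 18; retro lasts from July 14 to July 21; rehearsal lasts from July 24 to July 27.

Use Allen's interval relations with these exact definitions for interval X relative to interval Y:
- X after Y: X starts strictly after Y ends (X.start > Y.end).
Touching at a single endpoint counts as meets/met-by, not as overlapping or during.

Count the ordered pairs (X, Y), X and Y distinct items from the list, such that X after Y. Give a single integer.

24

Checking all 90 ordered pairs for relation 'after'; matching pairs in alphabetical order:
(build, compaction): build after compaction ✓
(build, demo): build after demo ✓
(build, deploy): build after deploy ✓
(build, qa_pass): build after qa_pass ✓
(build, reindex): build after reindex ✓
(build, retro): build after retro ✓
(interview, demo): interview after demo ✓
(interview, deploy): interview after deploy ✓
(interview, qa_pass): interview after qa_pass ✓
(qa_pass, demo): qa_pass after demo ✓
(qa_pass, deploy): qa_pass after deploy ✓
(rehearsal, compaction): rehearsal after compaction ✓
(rehearsal, demo): rehearsal after demo ✓
(rehearsal, deploy): rehearsal after deploy ✓
(rehearsal, qa_pass): rehearsal after qa_pass ✓
(rehearsal, reindex): rehearsal after reindex ✓
(rehearsal, retro): rehearsal after retro ✓
(reindex, demo): reindex after demo ✓
(reindex, deploy): reindex after deploy ✓
(retro, demo): retro after demo ✓
(retro, deploy): retro after deploy ✓
(sync_call, demo): sync_call after demo ✓
(sync_call, deploy): sync_call after deploy ✓
(sync_call, qa_pass): sync_call after qa_pass ✓
Count: 24.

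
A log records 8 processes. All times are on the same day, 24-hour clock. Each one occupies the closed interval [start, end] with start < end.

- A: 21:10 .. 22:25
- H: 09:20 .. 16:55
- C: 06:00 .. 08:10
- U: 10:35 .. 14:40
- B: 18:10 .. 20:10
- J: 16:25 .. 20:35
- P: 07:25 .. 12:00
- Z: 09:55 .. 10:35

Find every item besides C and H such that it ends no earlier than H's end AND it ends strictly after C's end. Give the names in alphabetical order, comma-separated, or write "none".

Conditions: its end is no earlier than H's end (X.end >= 16:55) AND its end is strictly after C's end (X.end > 08:10).
A: end 22:25 >= 16:55? ✓; end 22:25 > 08:10? ✓ → yes.
B: end 20:10 >= 16:55? ✓; end 20:10 > 08:10? ✓ → yes.
J: end 20:35 >= 16:55? ✓; end 20:35 > 08:10? ✓ → yes.
P: end 12:00 >= 16:55? ✗; end 12:00 > 08:10? ✓ → no.
U: end 14:40 >= 16:55? ✗; end 14:40 > 08:10? ✓ → no.
Z: end 10:35 >= 16:55? ✗; end 10:35 > 08:10? ✓ → no.
Result: A, B, J.

A, B, J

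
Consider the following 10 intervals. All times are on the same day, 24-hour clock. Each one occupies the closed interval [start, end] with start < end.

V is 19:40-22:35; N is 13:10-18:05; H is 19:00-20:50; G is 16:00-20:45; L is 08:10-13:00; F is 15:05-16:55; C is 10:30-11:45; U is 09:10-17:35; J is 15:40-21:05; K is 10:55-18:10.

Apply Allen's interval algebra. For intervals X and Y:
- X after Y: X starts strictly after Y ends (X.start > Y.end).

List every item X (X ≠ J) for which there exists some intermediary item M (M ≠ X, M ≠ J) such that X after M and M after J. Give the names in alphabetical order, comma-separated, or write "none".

none

Target J = [15:40, 21:05].
Intermediaries M with M after J: none.
Union: none.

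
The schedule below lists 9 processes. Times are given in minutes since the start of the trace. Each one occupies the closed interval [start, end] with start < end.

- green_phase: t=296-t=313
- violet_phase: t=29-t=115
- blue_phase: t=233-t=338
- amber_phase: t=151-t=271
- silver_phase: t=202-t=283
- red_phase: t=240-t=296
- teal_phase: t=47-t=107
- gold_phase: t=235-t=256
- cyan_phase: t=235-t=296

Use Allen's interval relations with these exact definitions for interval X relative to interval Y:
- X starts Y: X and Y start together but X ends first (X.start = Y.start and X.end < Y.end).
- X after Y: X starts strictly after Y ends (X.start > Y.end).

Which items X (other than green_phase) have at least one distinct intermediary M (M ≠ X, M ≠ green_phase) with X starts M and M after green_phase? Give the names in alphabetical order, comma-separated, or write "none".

none

Target green_phase = [t=296, t=313].
Intermediaries M with M after green_phase: none.
Union: none.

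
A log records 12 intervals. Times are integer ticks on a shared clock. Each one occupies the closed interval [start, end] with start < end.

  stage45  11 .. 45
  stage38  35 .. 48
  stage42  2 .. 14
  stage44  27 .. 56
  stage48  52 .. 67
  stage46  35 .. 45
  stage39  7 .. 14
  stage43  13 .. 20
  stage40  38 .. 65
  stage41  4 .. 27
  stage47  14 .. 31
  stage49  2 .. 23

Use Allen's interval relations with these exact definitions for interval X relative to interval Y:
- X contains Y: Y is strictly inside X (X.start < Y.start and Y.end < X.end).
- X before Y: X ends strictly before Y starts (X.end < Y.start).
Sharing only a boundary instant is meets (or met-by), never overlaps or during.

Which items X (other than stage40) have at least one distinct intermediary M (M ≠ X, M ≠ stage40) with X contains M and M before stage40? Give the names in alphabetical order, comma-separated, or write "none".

Target stage40 = [38, 65].
Intermediaries M with M before stage40: stage39, stage41, stage42, stage43, stage47, stage49.
Via stage39 — items with X contains stage39: stage41, stage49.
Via stage41 — items with X contains stage41: none.
Via stage42 — items with X contains stage42: none.
Via stage43 — items with X contains stage43: stage41, stage45, stage49.
Via stage47 — items with X contains stage47: stage45.
Via stage49 — items with X contains stage49: none.
Union: stage41, stage45, stage49.

stage41, stage45, stage49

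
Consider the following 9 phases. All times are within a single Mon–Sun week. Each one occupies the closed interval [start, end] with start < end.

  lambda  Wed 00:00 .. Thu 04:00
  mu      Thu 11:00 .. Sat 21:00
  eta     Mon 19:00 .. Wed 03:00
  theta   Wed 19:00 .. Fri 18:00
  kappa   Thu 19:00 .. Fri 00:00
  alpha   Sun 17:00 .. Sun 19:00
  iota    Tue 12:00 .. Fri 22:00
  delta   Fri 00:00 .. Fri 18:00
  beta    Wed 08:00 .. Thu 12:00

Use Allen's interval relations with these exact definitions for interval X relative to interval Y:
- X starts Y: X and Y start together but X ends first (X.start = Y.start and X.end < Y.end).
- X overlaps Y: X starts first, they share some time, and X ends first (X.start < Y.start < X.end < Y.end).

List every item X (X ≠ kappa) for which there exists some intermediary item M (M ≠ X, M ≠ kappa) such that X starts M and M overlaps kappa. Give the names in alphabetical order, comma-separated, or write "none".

none

Target kappa = [Thu 19:00, Fri 00:00].
Intermediaries M with M overlaps kappa: none.
Union: none.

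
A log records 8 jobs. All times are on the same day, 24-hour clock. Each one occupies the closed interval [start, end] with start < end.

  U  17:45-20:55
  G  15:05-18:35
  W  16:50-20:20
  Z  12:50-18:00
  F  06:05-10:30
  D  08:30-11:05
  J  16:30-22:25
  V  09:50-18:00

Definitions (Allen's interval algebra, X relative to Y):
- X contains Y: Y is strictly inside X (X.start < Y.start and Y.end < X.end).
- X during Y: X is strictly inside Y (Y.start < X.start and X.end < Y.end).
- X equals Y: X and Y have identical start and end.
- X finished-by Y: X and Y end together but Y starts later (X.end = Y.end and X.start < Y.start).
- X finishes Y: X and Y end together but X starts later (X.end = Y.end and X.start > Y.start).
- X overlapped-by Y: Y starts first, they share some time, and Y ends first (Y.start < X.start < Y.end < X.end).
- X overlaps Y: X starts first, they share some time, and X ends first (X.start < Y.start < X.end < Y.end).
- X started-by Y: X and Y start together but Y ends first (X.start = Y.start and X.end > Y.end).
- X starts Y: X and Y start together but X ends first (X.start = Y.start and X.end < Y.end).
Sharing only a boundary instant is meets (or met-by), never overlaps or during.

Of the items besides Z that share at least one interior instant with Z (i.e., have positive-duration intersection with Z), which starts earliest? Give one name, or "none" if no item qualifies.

Target Z = [12:50, 18:00].
D [08:30, 11:05] → before → excluded.
F [06:05, 10:30] → before → excluded.
G [15:05, 18:35] → overlapped-by → candidate.
J [16:30, 22:25] → overlapped-by → candidate.
U [17:45, 20:55] → overlapped-by → candidate.
V [09:50, 18:00] → finished-by → candidate.
W [16:50, 20:20] → overlapped-by → candidate.
Among candidates, earliest start is 09:50 → V.

V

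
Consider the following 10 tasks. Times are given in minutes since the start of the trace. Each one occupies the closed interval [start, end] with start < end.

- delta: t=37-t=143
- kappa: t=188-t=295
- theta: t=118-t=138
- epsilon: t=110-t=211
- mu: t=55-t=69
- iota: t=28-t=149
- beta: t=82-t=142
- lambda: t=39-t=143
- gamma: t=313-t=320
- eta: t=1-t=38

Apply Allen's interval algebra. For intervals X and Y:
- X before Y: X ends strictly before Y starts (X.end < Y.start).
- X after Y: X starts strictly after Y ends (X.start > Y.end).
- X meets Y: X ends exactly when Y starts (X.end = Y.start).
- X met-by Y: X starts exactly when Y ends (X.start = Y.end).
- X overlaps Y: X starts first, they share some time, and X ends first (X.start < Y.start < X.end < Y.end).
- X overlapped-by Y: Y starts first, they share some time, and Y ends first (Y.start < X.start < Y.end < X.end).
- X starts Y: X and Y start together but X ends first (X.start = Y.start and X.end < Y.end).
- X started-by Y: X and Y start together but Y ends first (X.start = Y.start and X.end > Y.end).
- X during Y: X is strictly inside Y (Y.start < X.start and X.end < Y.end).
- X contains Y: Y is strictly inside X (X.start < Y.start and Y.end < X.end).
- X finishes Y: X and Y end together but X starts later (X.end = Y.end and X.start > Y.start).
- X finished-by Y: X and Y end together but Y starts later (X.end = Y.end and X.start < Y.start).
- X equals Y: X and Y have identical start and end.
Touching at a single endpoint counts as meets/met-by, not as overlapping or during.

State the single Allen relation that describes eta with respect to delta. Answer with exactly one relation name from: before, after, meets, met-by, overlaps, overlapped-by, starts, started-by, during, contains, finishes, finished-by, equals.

eta = [t=1, t=38]; delta = [t=37, t=143].
Compare endpoints: eta.start < delta.start, eta.start < delta.end, eta.end > delta.start, eta.end < delta.end.
That pattern is 'overlaps'.

overlaps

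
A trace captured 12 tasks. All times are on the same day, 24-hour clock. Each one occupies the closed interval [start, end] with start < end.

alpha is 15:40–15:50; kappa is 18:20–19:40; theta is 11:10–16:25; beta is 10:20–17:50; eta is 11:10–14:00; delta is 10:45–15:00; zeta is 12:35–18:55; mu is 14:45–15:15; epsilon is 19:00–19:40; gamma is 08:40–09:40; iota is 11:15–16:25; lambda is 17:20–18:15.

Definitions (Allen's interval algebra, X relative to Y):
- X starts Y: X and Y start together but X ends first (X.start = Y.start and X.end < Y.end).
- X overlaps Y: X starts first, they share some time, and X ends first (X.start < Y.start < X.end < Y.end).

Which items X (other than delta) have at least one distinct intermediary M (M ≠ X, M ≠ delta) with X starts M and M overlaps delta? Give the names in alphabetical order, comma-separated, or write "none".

Target delta = [10:45, 15:00].
Intermediaries M with M overlaps delta: none.
Union: none.

none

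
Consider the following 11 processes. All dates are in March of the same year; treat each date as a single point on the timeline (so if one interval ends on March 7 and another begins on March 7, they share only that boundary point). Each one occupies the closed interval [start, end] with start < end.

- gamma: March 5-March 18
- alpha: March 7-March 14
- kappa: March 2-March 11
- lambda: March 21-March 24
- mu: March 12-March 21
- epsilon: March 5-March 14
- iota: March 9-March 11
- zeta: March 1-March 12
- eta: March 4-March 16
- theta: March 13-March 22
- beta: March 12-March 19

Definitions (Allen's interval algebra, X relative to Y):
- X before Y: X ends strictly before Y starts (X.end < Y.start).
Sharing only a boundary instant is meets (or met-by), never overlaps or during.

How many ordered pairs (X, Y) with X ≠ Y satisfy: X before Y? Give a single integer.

Checking all 110 ordered pairs for relation 'before'; matching pairs in alphabetical order:
(alpha, lambda): alpha before lambda ✓
(beta, lambda): beta before lambda ✓
(epsilon, lambda): epsilon before lambda ✓
(eta, lambda): eta before lambda ✓
(gamma, lambda): gamma before lambda ✓
(iota, beta): iota before beta ✓
(iota, lambda): iota before lambda ✓
(iota, mu): iota before mu ✓
(iota, theta): iota before theta ✓
(kappa, beta): kappa before beta ✓
(kappa, lambda): kappa before lambda ✓
(kappa, mu): kappa before mu ✓
(kappa, theta): kappa before theta ✓
(zeta, lambda): zeta before lambda ✓
(zeta, theta): zeta before theta ✓
Count: 15.

15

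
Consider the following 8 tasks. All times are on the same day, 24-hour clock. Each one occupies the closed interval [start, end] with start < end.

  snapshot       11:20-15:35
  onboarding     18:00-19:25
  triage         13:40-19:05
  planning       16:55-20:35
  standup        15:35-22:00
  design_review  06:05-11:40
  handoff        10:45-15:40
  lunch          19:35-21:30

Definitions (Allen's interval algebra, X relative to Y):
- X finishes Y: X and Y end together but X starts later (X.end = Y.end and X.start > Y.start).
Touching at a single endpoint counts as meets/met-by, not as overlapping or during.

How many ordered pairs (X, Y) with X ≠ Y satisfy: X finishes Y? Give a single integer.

Checking all 56 ordered pairs for relation 'finishes'; matching pairs in alphabetical order:
No pair satisfies it.
Count: 0.

0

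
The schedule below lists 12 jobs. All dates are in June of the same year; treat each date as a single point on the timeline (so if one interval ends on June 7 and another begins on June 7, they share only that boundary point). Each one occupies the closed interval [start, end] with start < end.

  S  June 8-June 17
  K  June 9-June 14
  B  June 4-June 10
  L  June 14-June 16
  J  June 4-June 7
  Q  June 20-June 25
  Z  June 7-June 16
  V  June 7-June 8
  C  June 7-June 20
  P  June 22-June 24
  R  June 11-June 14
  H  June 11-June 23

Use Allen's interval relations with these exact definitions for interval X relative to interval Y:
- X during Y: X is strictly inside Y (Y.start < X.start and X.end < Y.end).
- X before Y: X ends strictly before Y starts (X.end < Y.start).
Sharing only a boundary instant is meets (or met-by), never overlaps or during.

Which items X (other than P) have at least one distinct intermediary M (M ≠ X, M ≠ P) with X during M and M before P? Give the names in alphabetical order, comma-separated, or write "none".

Target P = [June 22, June 24].
Intermediaries M with M before P: B, C, J, K, L, R, S, V, Z.
Via B — items with X during B: V.
Via C — items with X during C: K, L, R, S.
Via J — items with X during J: none.
Via K — items with X during K: none.
Via L — items with X during L: none.
Via R — items with X during R: none.
Via S — items with X during S: K, L, R.
Via V — items with X during V: none.
Via Z — items with X during Z: K, R.
Union: K, L, R, S, V.

K, L, R, S, V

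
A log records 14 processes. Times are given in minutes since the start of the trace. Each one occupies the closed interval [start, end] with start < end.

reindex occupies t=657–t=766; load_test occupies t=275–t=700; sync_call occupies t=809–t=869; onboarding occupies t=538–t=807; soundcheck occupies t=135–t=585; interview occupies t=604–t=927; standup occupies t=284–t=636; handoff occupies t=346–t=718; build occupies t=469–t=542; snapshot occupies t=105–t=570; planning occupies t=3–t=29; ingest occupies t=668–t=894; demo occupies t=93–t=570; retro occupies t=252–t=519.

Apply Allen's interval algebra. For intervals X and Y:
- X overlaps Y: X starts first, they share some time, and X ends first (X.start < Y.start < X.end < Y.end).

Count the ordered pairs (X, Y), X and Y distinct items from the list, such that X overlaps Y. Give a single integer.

34

Checking all 182 ordered pairs for relation 'overlaps'; matching pairs in alphabetical order:
(build, onboarding): build overlaps onboarding ✓
(demo, handoff): demo overlaps handoff ✓
(demo, load_test): demo overlaps load_test ✓
(demo, onboarding): demo overlaps onboarding ✓
(demo, soundcheck): demo overlaps soundcheck ✓
(demo, standup): demo overlaps standup ✓
(handoff, ingest): handoff overlaps ingest ✓
(handoff, interview): handoff overlaps interview ✓
(handoff, onboarding): handoff overlaps onboarding ✓
(handoff, reindex): handoff overlaps reindex ✓
(load_test, handoff): load_test overlaps handoff ✓
(load_test, ingest): load_test overlaps ingest ✓
(load_test, interview): load_test overlaps interview ✓
(load_test, onboarding): load_test overlaps onboarding ✓
(load_test, reindex): load_test overlaps reindex ✓
(onboarding, ingest): onboarding overlaps ingest ✓
(onboarding, interview): onboarding overlaps interview ✓
(reindex, ingest): reindex overlaps ingest ✓
(retro, build): retro overlaps build ✓
(retro, handoff): retro overlaps handoff ✓
(retro, load_test): retro overlaps load_test ✓
(retro, standup): retro overlaps standup ✓
(snapshot, handoff): snapshot overlaps handoff ✓
(snapshot, load_test): snapshot overlaps load_test ✓
... plus 10 further pairs not listed.
Count: 34.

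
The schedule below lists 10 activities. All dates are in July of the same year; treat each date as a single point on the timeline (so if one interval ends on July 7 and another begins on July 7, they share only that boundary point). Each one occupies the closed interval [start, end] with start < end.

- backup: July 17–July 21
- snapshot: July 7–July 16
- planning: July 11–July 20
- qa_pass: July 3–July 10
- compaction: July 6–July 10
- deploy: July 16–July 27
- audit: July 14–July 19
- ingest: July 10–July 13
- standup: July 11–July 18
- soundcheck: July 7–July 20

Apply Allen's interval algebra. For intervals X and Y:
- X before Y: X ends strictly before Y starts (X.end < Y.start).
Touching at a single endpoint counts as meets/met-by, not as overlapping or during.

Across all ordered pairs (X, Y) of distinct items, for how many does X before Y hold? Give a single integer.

Checking all 90 ordered pairs for relation 'before'; matching pairs in alphabetical order:
(compaction, audit): compaction before audit ✓
(compaction, backup): compaction before backup ✓
(compaction, deploy): compaction before deploy ✓
(compaction, planning): compaction before planning ✓
(compaction, standup): compaction before standup ✓
(ingest, audit): ingest before audit ✓
(ingest, backup): ingest before backup ✓
(ingest, deploy): ingest before deploy ✓
(qa_pass, audit): qa_pass before audit ✓
(qa_pass, backup): qa_pass before backup ✓
(qa_pass, deploy): qa_pass before deploy ✓
(qa_pass, planning): qa_pass before planning ✓
(qa_pass, standup): qa_pass before standup ✓
(snapshot, backup): snapshot before backup ✓
Count: 14.

14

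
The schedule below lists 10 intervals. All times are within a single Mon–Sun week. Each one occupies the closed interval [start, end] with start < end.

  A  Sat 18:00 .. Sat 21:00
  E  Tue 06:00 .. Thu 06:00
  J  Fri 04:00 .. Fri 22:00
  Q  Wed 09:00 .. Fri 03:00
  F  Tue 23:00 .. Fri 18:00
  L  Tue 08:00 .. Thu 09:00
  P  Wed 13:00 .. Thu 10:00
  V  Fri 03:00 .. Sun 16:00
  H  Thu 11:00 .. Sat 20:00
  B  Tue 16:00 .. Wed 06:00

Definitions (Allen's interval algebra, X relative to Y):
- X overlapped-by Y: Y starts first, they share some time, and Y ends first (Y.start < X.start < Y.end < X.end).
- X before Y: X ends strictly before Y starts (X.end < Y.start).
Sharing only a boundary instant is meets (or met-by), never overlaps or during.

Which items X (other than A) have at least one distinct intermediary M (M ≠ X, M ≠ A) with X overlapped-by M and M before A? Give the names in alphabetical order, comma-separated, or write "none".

Target A = [Sat 18:00, Sat 21:00].
Intermediaries M with M before A: B, E, F, J, L, P, Q.
Via B — items with X overlapped-by B: F.
Via E — items with X overlapped-by E: F, L, P, Q.
Via F — items with X overlapped-by F: H, J, V.
Via J — items with X overlapped-by J: none.
Via L — items with X overlapped-by L: F, P, Q.
Via P — items with X overlapped-by P: none.
Via Q — items with X overlapped-by Q: H.
Union: F, H, J, L, P, Q, V.

F, H, J, L, P, Q, V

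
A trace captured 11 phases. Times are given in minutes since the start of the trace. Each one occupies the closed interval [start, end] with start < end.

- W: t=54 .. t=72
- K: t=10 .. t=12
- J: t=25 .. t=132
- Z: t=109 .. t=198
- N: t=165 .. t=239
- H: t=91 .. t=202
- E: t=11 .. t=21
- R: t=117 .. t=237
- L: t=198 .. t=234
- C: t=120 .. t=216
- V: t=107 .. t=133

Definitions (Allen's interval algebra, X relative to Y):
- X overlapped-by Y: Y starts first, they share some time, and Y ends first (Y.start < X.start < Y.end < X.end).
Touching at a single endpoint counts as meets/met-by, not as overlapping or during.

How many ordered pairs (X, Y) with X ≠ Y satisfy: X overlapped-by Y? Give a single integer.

19

Checking all 110 ordered pairs for relation 'overlapped-by'; matching pairs in alphabetical order:
(C, H): C overlapped-by H ✓
(C, J): C overlapped-by J ✓
(C, V): C overlapped-by V ✓
(C, Z): C overlapped-by Z ✓
(E, K): E overlapped-by K ✓
(H, J): H overlapped-by J ✓
(L, C): L overlapped-by C ✓
(L, H): L overlapped-by H ✓
(N, C): N overlapped-by C ✓
(N, H): N overlapped-by H ✓
(N, R): N overlapped-by R ✓
(N, Z): N overlapped-by Z ✓
(R, H): R overlapped-by H ✓
(R, J): R overlapped-by J ✓
(R, V): R overlapped-by V ✓
(R, Z): R overlapped-by Z ✓
(V, J): V overlapped-by J ✓
(Z, J): Z overlapped-by J ✓
(Z, V): Z overlapped-by V ✓
Count: 19.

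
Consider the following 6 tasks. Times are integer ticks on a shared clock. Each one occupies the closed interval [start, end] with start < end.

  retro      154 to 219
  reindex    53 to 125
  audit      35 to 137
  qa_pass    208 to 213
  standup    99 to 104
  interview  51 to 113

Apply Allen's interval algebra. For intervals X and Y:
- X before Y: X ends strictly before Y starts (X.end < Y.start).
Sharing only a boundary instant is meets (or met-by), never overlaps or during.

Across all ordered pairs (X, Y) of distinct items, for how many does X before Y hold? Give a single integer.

8

Checking all 30 ordered pairs for relation 'before'; matching pairs in alphabetical order:
(audit, qa_pass): audit before qa_pass ✓
(audit, retro): audit before retro ✓
(interview, qa_pass): interview before qa_pass ✓
(interview, retro): interview before retro ✓
(reindex, qa_pass): reindex before qa_pass ✓
(reindex, retro): reindex before retro ✓
(standup, qa_pass): standup before qa_pass ✓
(standup, retro): standup before retro ✓
Count: 8.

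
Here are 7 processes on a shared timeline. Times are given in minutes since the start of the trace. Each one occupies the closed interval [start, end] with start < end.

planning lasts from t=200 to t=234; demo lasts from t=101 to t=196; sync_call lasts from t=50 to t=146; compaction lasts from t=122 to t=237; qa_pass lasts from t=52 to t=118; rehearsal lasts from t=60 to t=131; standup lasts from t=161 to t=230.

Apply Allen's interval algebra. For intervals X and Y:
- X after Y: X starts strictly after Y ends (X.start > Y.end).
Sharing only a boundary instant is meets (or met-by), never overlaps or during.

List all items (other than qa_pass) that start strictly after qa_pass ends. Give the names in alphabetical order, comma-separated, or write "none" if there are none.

compaction, planning, standup

Target qa_pass = [t=52, t=118].
compaction [t=122, t=237] → after → yes.
demo [t=101, t=196] → overlapped-by → no.
planning [t=200, t=234] → after → yes.
rehearsal [t=60, t=131] → overlapped-by → no.
standup [t=161, t=230] → after → yes.
sync_call [t=50, t=146] → contains → no.
Result: compaction, planning, standup.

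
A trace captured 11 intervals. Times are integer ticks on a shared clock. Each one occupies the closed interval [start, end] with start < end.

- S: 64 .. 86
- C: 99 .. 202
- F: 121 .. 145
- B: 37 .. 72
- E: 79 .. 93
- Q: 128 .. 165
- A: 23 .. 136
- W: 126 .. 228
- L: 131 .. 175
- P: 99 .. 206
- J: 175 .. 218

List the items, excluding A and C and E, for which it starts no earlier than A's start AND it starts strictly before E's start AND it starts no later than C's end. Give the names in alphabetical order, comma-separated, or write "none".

B, S

Conditions: its start is no earlier than A's start (X.start >= 23) AND its start is strictly before E's start (X.start < 79) AND its start is no later than C's end (X.start <= 202).
B: start 37 >= 23? ✓; start 37 < 79? ✓; start 37 <= 202? ✓ → yes.
F: start 121 >= 23? ✓; start 121 < 79? ✗; start 121 <= 202? ✓ → no.
J: start 175 >= 23? ✓; start 175 < 79? ✗; start 175 <= 202? ✓ → no.
L: start 131 >= 23? ✓; start 131 < 79? ✗; start 131 <= 202? ✓ → no.
P: start 99 >= 23? ✓; start 99 < 79? ✗; start 99 <= 202? ✓ → no.
Q: start 128 >= 23? ✓; start 128 < 79? ✗; start 128 <= 202? ✓ → no.
S: start 64 >= 23? ✓; start 64 < 79? ✓; start 64 <= 202? ✓ → yes.
W: start 126 >= 23? ✓; start 126 < 79? ✗; start 126 <= 202? ✓ → no.
Result: B, S.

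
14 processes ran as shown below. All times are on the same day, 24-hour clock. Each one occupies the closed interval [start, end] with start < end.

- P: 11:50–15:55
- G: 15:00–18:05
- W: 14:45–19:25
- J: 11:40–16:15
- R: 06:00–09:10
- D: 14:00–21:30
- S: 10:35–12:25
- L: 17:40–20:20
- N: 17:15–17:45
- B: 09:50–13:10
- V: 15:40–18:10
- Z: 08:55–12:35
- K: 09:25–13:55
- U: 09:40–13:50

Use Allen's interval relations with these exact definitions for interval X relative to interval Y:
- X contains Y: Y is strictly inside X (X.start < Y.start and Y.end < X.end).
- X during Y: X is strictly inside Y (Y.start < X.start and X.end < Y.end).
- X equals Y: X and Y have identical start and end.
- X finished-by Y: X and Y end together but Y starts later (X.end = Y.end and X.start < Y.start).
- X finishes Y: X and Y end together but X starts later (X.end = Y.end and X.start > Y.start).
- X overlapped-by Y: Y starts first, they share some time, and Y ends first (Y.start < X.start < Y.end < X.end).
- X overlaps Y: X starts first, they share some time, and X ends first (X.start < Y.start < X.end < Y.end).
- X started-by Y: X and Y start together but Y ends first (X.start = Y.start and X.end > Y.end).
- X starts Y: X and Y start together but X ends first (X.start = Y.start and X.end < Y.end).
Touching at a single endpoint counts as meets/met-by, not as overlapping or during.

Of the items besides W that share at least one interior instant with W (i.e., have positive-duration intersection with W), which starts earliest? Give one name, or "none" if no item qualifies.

J

Target W = [14:45, 19:25].
B [09:50, 13:10] → before → excluded.
D [14:00, 21:30] → contains → candidate.
G [15:00, 18:05] → during → candidate.
J [11:40, 16:15] → overlaps → candidate.
K [09:25, 13:55] → before → excluded.
L [17:40, 20:20] → overlapped-by → candidate.
N [17:15, 17:45] → during → candidate.
P [11:50, 15:55] → overlaps → candidate.
R [06:00, 09:10] → before → excluded.
S [10:35, 12:25] → before → excluded.
U [09:40, 13:50] → before → excluded.
V [15:40, 18:10] → during → candidate.
Z [08:55, 12:35] → before → excluded.
Among candidates, earliest start is 11:40 → J.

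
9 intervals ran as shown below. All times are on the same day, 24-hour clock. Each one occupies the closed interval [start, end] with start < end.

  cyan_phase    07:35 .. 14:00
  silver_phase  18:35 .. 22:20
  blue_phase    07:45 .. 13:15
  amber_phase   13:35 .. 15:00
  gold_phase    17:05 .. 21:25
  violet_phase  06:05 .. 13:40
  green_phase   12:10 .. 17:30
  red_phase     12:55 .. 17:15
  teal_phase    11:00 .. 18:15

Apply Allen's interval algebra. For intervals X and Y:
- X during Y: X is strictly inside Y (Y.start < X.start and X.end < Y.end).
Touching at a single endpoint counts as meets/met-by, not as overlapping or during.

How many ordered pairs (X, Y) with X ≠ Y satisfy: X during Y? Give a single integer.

Checking all 72 ordered pairs for relation 'during'; matching pairs in alphabetical order:
(amber_phase, green_phase): amber_phase during green_phase ✓
(amber_phase, red_phase): amber_phase during red_phase ✓
(amber_phase, teal_phase): amber_phase during teal_phase ✓
(blue_phase, cyan_phase): blue_phase during cyan_phase ✓
(blue_phase, violet_phase): blue_phase during violet_phase ✓
(green_phase, teal_phase): green_phase during teal_phase ✓
(red_phase, green_phase): red_phase during green_phase ✓
(red_phase, teal_phase): red_phase during teal_phase ✓
Count: 8.

8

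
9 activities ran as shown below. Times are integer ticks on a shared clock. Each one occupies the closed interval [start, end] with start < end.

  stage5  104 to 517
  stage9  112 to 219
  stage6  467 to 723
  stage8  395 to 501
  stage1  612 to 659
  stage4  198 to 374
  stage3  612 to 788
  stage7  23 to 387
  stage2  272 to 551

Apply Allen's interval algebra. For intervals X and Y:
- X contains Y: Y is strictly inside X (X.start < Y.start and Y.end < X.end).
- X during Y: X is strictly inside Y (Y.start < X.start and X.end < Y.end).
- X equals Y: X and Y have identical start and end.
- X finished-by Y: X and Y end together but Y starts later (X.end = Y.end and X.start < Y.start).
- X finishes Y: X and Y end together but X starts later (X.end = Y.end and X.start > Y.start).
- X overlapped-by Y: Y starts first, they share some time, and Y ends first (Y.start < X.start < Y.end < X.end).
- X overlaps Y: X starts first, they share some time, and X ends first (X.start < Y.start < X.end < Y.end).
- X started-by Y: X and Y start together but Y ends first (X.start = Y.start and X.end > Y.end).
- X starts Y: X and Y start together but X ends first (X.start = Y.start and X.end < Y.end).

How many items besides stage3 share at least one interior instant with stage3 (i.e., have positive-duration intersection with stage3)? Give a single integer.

Target stage3 = [612, 788].
stage1 [612, 659] → starts → counts.
stage2 [272, 551] → before → no.
stage4 [198, 374] → before → no.
stage5 [104, 517] → before → no.
stage6 [467, 723] → overlaps → counts.
stage7 [23, 387] → before → no.
stage8 [395, 501] → before → no.
stage9 [112, 219] → before → no.
Total: 2.

2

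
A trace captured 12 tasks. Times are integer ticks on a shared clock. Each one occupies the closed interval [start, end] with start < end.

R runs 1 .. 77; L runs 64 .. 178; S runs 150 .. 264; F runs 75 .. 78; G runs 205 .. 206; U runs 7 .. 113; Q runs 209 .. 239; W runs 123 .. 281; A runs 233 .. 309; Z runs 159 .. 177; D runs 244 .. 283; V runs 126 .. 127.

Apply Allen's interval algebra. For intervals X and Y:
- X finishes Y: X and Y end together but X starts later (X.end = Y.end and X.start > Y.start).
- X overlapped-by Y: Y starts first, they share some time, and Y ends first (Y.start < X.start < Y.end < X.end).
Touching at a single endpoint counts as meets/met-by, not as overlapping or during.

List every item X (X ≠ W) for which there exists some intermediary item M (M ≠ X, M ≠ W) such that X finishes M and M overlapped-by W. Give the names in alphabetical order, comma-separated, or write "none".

Target W = [123, 281].
Intermediaries M with M overlapped-by W: A, D.
Via A — items with X finishes A: none.
Via D — items with X finishes D: none.
Union: none.

none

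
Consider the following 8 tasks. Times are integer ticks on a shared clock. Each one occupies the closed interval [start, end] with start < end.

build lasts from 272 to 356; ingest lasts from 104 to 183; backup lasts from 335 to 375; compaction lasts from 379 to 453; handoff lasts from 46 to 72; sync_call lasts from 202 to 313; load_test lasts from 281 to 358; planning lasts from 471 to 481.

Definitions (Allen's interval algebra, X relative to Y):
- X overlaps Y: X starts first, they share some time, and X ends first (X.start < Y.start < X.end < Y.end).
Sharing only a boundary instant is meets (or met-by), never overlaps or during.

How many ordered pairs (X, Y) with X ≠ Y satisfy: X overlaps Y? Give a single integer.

Checking all 56 ordered pairs for relation 'overlaps'; matching pairs in alphabetical order:
(build, backup): build overlaps backup ✓
(build, load_test): build overlaps load_test ✓
(load_test, backup): load_test overlaps backup ✓
(sync_call, build): sync_call overlaps build ✓
(sync_call, load_test): sync_call overlaps load_test ✓
Count: 5.

5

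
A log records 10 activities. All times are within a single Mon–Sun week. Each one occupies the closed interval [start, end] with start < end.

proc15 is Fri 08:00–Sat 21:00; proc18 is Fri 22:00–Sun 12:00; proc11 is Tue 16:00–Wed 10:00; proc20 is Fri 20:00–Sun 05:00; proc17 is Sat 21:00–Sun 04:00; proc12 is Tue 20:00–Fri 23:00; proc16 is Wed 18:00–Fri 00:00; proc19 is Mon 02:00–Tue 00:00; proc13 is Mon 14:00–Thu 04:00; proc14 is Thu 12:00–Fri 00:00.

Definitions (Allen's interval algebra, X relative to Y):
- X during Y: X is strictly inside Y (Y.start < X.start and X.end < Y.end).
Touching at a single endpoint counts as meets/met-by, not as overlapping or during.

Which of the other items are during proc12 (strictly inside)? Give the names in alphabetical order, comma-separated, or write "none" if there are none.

proc14, proc16

Target proc12 = [Tue 20:00, Fri 23:00].
proc11 [Tue 16:00, Wed 10:00] → overlaps → no.
proc13 [Mon 14:00, Thu 04:00] → overlaps → no.
proc14 [Thu 12:00, Fri 00:00] → during → yes.
proc15 [Fri 08:00, Sat 21:00] → overlapped-by → no.
proc16 [Wed 18:00, Fri 00:00] → during → yes.
proc17 [Sat 21:00, Sun 04:00] → after → no.
proc18 [Fri 22:00, Sun 12:00] → overlapped-by → no.
proc19 [Mon 02:00, Tue 00:00] → before → no.
proc20 [Fri 20:00, Sun 05:00] → overlapped-by → no.
Result: proc14, proc16.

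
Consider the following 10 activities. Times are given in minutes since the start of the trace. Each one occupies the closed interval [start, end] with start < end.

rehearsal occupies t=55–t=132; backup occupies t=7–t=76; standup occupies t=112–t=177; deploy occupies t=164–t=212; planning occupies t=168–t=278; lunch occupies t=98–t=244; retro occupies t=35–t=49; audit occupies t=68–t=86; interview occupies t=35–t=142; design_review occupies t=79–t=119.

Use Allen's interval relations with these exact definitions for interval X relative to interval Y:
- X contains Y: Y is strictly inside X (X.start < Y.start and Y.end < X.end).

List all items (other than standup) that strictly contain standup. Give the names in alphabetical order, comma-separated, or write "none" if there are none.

lunch

Target standup = [t=112, t=177].
audit [t=68, t=86] → before → no.
backup [t=7, t=76] → before → no.
deploy [t=164, t=212] → overlapped-by → no.
design_review [t=79, t=119] → overlaps → no.
interview [t=35, t=142] → overlaps → no.
lunch [t=98, t=244] → contains → yes.
planning [t=168, t=278] → overlapped-by → no.
rehearsal [t=55, t=132] → overlaps → no.
retro [t=35, t=49] → before → no.
Result: lunch.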